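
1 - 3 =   -  2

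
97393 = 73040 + 24353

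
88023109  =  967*91027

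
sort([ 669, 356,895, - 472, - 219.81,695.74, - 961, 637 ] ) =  [ - 961 , - 472, - 219.81, 356, 637,669,  695.74,895]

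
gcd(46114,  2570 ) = 2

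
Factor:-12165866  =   - 2^1*257^1 * 23669^1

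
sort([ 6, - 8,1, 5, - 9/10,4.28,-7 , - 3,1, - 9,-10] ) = [-10, - 9, - 8,- 7, - 3, - 9/10,1,1, 4.28,5,6]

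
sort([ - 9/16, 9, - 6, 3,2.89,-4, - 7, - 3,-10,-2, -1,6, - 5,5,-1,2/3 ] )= [ - 10, - 7,-6 ,- 5,-4, - 3,-2, - 1,-1,  -  9/16,2/3,2.89, 3,5 , 6, 9 ] 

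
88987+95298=184285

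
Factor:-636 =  - 2^2 * 3^1 *53^1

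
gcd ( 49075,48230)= 65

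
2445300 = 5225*468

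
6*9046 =54276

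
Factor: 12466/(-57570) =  - 3^ ( - 1)*5^( - 1 )*19^(-1 )*23^1*101^( - 1)*271^1=-6233/28785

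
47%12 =11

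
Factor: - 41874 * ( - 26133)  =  2^1*3^2*7^1 *31^1 * 281^1*997^1 =1094293242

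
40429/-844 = - 48 + 83/844 = - 47.90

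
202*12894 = 2604588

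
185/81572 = 185/81572 = 0.00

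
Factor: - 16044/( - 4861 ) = 2^2*3^1*7^1*191^1*4861^( - 1)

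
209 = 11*19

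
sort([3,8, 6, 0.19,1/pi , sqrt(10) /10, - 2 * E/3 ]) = [  -  2*E/3, 0.19,  sqrt ( 10)/10, 1/pi,3,6 , 8]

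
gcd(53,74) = 1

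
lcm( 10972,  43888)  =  43888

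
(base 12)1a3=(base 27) 9o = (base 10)267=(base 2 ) 100001011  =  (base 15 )12C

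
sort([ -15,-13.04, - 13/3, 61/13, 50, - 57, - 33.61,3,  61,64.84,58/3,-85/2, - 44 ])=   [ - 57,-44, - 85/2 ,-33.61,- 15, - 13.04, - 13/3,3, 61/13,58/3,50,61, 64.84 ]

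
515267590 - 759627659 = -244360069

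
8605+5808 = 14413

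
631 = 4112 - 3481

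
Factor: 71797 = 11^1*61^1 * 107^1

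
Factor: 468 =2^2*3^2*13^1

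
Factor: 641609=41^1*15649^1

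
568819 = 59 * 9641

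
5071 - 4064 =1007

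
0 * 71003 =0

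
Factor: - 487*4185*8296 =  - 16908036120  =  - 2^3*3^3 * 5^1*17^1*31^1*61^1 * 487^1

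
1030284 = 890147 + 140137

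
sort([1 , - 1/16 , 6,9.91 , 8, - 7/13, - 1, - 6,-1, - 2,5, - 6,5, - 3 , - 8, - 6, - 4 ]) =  [ - 8, - 6,-6, - 6, - 4, - 3, - 2 , - 1, - 1,- 7/13, - 1/16, 1 , 5,5,6,8,9.91 ] 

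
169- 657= - 488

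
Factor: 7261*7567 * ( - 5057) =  - 7^1*13^1*23^1*47^1 * 53^1*137^1*389^1 = - 277851742259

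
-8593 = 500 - 9093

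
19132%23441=19132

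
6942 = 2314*3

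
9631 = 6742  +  2889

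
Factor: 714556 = 2^2*178639^1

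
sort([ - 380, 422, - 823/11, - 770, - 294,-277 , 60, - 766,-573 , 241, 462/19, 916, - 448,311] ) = [  -  770, - 766, - 573, - 448, - 380, - 294, - 277, - 823/11,462/19 , 60, 241 , 311 , 422,916] 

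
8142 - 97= 8045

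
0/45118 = 0 = 0.00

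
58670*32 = 1877440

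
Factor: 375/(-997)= - 3^1*5^3*997^( - 1)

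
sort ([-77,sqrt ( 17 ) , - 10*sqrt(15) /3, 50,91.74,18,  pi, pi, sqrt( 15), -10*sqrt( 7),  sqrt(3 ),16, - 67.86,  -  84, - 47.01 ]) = [ - 84, - 77, - 67.86,-47.01, - 10*sqrt(7 ),-10*sqrt( 15)/3,sqrt( 3),  pi,pi,sqrt( 15),sqrt( 17 ), 16,18,50,  91.74] 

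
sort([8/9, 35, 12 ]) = [8/9, 12,35] 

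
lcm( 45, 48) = 720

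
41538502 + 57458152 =98996654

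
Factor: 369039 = 3^1*11^1*53^1 * 211^1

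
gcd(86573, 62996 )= 1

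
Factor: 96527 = 96527^1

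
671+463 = 1134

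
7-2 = 5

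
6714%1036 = 498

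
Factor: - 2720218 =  - 2^1*353^1 * 3853^1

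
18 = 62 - 44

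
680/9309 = 680/9309= 0.07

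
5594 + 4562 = 10156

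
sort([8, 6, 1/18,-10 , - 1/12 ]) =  [ - 10, - 1/12, 1/18, 6, 8 ]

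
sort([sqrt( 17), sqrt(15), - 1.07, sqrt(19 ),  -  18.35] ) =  [  -  18.35 , - 1.07,  sqrt( 15), sqrt ( 17 ),  sqrt(19) ]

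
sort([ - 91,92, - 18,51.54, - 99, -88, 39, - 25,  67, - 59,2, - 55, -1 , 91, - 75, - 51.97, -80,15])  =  [ - 99,-91 ,-88, -80, - 75, - 59,-55, - 51.97, - 25, - 18, - 1,2, 15, 39,51.54,67,91,92]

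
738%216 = 90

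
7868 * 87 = 684516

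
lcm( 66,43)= 2838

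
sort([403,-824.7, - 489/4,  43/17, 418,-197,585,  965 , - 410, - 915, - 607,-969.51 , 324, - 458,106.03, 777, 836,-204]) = [- 969.51, - 915,-824.7, - 607, - 458, - 410 , - 204,  -  197,-489/4, 43/17, 106.03, 324, 403, 418, 585 , 777, 836, 965] 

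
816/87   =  272/29 =9.38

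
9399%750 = 399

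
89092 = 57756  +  31336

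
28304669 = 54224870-25920201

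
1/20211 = 1/20211 = 0.00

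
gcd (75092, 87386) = 2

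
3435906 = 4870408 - 1434502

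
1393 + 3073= 4466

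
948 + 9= 957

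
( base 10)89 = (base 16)59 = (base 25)3e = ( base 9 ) 108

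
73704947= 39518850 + 34186097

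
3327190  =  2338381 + 988809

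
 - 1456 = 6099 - 7555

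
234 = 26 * 9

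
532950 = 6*88825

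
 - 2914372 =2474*( - 1178) 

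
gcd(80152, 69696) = 8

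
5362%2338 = 686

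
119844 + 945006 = 1064850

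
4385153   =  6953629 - 2568476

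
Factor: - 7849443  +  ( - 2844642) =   -  10694085 = - 3^1 * 5^1*712939^1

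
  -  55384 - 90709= -146093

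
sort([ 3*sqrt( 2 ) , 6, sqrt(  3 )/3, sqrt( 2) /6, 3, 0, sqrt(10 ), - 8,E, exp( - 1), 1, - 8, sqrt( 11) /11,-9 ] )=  [-9, - 8, - 8, 0, sqrt( 2) /6, sqrt( 11)/11,exp( - 1),sqrt( 3)/3, 1 , E, 3,  sqrt( 10), 3*sqrt ( 2 ), 6] 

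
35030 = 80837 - 45807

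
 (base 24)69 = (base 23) 6F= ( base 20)7D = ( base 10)153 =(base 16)99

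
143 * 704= 100672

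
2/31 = 2/31 = 0.06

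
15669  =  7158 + 8511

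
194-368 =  -174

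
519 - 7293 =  - 6774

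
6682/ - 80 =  - 84 + 19/40 = -83.53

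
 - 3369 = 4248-7617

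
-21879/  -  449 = 21879/449 = 48.73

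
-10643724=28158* ( - 378)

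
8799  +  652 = 9451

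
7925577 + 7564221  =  15489798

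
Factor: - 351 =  -3^3 *13^1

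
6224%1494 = 248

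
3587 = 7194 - 3607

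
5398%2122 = 1154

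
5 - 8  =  -3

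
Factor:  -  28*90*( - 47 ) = 118440 = 2^3*3^2 * 5^1*7^1 *47^1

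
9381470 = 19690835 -10309365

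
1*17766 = 17766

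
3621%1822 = 1799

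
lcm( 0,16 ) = 0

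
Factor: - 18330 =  - 2^1*3^1*5^1*13^1*47^1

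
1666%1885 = 1666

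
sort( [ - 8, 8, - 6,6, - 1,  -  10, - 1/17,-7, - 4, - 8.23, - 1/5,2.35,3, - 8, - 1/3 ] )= [  -  10,- 8.23,-8,-8, - 7, - 6,-4, - 1, - 1/3, - 1/5, - 1/17,2.35, 3,6,8 ]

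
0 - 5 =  - 5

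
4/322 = 2/161  =  0.01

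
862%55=37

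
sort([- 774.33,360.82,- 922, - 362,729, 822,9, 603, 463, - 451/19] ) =[- 922, - 774.33, - 362,-451/19,  9,360.82,463,603,729,822 ]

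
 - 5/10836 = - 5/10836 = - 0.00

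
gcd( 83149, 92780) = 1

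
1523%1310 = 213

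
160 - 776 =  - 616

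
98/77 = 14/11 = 1.27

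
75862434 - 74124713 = 1737721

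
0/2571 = 0 = 0.00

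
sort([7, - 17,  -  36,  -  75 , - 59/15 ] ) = [-75,- 36,- 17, - 59/15, 7 ]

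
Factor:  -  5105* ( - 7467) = 38119035 = 3^1*5^1*19^1 * 131^1*1021^1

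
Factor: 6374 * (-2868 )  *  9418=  - 2^4*3^1*17^1*239^1 * 277^1 *3187^1  =  - 172166992176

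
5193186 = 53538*97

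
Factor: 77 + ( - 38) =39= 3^1 *13^1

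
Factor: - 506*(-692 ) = 2^3*11^1*23^1*173^1 = 350152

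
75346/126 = 37673/63 = 597.98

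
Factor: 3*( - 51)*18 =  - 2754  =  - 2^1*3^4 * 17^1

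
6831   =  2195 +4636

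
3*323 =969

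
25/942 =25/942 = 0.03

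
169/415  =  169/415 = 0.41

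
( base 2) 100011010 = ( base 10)282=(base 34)8A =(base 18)fc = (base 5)2112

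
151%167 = 151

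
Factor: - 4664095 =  - 5^1*932819^1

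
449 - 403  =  46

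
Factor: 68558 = 2^1 * 7^1*59^1*83^1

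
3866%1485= 896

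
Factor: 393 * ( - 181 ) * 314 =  - 2^1 * 3^1*131^1*157^1 * 181^1 = - 22335762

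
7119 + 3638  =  10757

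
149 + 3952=4101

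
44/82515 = 44/82515 = 0.00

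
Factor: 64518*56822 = 3666041796 = 2^2*3^1*10753^1*28411^1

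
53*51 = 2703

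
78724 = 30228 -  - 48496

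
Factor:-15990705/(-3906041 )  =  3^2 *5^1*269^1*1321^1 * 1723^( -1)*2267^( - 1) 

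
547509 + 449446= 996955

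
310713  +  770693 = 1081406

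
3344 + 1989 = 5333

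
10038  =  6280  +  3758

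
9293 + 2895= 12188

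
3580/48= 895/12 =74.58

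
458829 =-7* ( - 65547 ) 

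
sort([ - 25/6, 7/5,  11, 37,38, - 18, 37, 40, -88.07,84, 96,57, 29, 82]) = [ - 88.07,- 18, -25/6,  7/5, 11, 29,37 , 37, 38, 40 , 57, 82,  84,96]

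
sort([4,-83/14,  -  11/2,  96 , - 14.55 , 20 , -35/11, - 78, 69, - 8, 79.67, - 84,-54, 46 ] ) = [-84,-78, - 54, - 14.55, - 8,-83/14, - 11/2,-35/11 , 4,20,  46, 69, 79.67,  96 ]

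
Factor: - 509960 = -2^3*5^1*11^1*19^1*61^1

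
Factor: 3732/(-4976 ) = - 3/4  =  -  2^(  -  2)*3^1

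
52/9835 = 52/9835 = 0.01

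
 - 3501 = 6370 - 9871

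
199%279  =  199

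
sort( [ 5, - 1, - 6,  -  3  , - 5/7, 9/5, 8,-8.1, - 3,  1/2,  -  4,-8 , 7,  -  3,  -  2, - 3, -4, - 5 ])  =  [-8.1, - 8, - 6, - 5,-4, - 4, - 3, - 3, -3,  -  3, - 2, - 1, - 5/7, 1/2,9/5, 5 , 7,8]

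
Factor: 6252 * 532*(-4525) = -15050439600 = - 2^4*3^1*5^2*7^1*19^1*181^1*521^1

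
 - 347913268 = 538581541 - 886494809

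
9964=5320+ 4644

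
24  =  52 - 28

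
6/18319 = 6/18319 =0.00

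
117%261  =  117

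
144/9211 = 144/9211 = 0.02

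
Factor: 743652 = 2^2*3^2*7^1*13^1*227^1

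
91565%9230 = 8495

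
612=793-181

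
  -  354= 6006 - 6360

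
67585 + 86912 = 154497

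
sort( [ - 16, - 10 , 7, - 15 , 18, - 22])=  [  -  22, - 16, - 15, - 10,7,18]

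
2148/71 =2148/71 =30.25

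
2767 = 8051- 5284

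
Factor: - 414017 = - 414017^1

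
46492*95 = 4416740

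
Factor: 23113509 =3^1*103^1*131^1 * 571^1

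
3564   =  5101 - 1537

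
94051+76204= 170255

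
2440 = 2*1220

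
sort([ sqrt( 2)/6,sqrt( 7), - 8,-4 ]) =[- 8, - 4,sqrt( 2)/6,sqrt(7)]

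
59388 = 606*98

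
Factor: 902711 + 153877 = 1056588 = 2^2*3^1*13^2 *521^1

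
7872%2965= 1942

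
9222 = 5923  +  3299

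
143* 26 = 3718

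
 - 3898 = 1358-5256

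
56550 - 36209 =20341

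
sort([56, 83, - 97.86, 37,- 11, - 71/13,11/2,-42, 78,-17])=[ - 97.86,-42, - 17 ,-11,-71/13,11/2, 37, 56,  78,83] 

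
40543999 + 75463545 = 116007544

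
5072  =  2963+2109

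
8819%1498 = 1329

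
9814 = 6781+3033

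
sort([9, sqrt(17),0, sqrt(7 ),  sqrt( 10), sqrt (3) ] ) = [0,sqrt( 3 ),sqrt(7),sqrt( 10), sqrt (17), 9]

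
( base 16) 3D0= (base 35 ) rv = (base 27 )194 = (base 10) 976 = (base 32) UG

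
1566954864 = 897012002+669942862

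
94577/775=122 + 27/775 = 122.03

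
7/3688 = 7/3688  =  0.00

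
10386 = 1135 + 9251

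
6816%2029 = 729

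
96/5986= 48/2993= 0.02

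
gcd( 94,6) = 2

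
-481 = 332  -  813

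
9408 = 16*588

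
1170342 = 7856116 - 6685774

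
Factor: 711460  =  2^2 * 5^1*35573^1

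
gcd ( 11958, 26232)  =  6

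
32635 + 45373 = 78008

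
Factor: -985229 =-7^1*97^1*1451^1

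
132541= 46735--85806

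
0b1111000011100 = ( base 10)7708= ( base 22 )fk8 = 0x1E1C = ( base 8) 17034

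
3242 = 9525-6283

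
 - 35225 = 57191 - 92416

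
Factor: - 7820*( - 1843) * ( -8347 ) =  - 120299134220 = - 2^2 *5^1*17^2* 19^1 * 23^1 *97^1*491^1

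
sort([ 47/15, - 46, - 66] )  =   [ - 66,-46,47/15]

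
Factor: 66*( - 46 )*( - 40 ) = 121440=2^5*3^1*5^1*11^1*23^1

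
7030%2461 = 2108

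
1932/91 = 21  +  3/13 =21.23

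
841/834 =841/834=1.01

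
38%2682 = 38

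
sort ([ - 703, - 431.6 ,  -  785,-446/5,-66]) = [  -  785,-703, - 431.6 ,  -  446/5, -66]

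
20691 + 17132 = 37823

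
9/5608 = 9/5608 = 0.00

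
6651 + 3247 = 9898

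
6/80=3/40 = 0.07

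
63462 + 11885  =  75347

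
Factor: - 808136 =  - 2^3*7^1*14431^1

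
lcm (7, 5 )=35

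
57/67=57/67 = 0.85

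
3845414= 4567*842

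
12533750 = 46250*271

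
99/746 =99/746 = 0.13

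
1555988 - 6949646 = -5393658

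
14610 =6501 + 8109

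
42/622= 21/311 = 0.07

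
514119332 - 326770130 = 187349202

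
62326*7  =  436282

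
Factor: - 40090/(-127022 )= 5^1*7^ ( - 1 )*19^1*43^( - 1 ) = 95/301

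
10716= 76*141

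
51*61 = 3111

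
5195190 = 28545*182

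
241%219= 22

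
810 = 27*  30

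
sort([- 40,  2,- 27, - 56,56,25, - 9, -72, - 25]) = [ - 72 , - 56,-40,- 27, - 25,-9, 2,25,56]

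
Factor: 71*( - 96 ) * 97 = -661152= - 2^5*3^1*71^1*97^1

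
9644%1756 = 864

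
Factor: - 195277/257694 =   -  2^( - 1 )*3^(  -  1)  *29^(  -  1)*1481^( - 1)*195277^1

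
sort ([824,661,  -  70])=[ - 70,661,  824] 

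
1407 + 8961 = 10368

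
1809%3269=1809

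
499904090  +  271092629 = 770996719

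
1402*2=2804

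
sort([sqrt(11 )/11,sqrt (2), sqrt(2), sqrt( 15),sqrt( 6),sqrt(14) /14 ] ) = [ sqrt( 14 ) /14,sqrt(11) /11 , sqrt(2 ),sqrt (2),sqrt(6),sqrt(15 )]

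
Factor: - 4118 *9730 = - 2^2 * 5^1*7^1 *29^1*71^1*139^1 = - 40068140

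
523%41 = 31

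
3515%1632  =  251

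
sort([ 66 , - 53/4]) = [ - 53/4,66] 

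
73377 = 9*8153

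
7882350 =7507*1050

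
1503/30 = 50 +1/10=50.10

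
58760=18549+40211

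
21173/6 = 21173/6 = 3528.83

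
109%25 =9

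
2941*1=2941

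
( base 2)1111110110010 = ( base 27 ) b3e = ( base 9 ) 12115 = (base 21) I88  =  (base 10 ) 8114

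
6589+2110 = 8699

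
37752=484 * 78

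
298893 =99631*3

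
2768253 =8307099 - 5538846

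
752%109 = 98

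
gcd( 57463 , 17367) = 7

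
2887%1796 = 1091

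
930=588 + 342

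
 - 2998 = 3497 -6495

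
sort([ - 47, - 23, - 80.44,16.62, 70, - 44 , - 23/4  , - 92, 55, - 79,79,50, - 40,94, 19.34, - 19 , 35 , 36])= [ - 92,-80.44,  -  79,-47,-44 , - 40, - 23, - 19, - 23/4, 16.62,19.34,35,36, 50,55,70, 79,94] 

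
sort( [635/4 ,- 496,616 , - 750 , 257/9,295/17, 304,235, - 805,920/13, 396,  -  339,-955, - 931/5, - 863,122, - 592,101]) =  [ - 955,  -  863, - 805,-750 ,-592,-496,  -  339,- 931/5,  295/17,257/9, 920/13, 101, 122,635/4,  235, 304,396 , 616 ]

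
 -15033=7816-22849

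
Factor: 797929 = 11^1*17^2*251^1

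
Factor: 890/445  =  2 = 2^1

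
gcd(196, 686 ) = 98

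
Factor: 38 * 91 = 3458 = 2^1*7^1*13^1 *19^1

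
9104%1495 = 134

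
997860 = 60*16631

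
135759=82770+52989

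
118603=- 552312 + 670915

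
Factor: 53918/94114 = 26959^1 *47057^ (-1) = 26959/47057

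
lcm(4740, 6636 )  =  33180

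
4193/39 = 107 + 20/39 = 107.51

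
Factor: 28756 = 2^2*7^1*13^1*79^1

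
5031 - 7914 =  - 2883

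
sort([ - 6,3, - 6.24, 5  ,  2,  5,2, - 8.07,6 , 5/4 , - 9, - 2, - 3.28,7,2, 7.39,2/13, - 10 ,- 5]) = [ - 10, - 9, - 8.07, - 6.24, - 6,-5, - 3.28, - 2, 2/13,5/4,2, 2 , 2,3,5,5,6, 7,7.39] 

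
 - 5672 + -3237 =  - 8909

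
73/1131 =73/1131 = 0.06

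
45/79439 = 45/79439 = 0.00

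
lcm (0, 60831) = 0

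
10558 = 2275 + 8283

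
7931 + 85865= 93796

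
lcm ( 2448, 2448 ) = 2448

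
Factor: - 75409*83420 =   -  6290618780 = - 2^2 *5^1 * 43^1*73^1*97^1*1033^1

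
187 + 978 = 1165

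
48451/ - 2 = -48451/2=- 24225.50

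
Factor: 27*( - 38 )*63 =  - 64638 = - 2^1*3^5*7^1*19^1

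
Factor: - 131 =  - 131^1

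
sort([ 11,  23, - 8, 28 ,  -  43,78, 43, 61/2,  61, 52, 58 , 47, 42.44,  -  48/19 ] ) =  [ - 43,-8, - 48/19, 11,23, 28, 61/2,  42.44, 43, 47, 52, 58, 61,78]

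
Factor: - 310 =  - 2^1*5^1*31^1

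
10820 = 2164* 5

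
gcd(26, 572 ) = 26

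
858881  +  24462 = 883343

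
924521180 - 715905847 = 208615333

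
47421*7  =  331947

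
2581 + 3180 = 5761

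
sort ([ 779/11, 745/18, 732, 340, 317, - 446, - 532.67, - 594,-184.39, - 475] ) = [-594, - 532.67, - 475, - 446,  -  184.39 , 745/18,779/11, 317 , 340, 732 ] 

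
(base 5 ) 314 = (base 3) 10010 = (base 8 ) 124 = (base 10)84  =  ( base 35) 2E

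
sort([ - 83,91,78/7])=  [ - 83, 78/7,91]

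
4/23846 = 2/11923= 0.00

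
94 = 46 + 48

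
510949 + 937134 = 1448083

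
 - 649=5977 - 6626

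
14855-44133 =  - 29278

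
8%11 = 8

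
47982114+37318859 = 85300973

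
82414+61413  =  143827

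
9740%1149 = 548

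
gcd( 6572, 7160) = 4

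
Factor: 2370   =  2^1  *  3^1*5^1*79^1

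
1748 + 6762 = 8510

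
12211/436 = 28 + 3/436= 28.01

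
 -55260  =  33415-88675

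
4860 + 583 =5443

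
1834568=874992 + 959576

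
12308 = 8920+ 3388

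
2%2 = 0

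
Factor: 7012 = 2^2*1753^1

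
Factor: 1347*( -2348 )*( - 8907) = 2^2*3^2 * 449^1*587^1 * 2969^1=28170667692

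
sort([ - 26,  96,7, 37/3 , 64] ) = [ - 26,7,  37/3,64,96] 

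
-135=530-665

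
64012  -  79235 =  - 15223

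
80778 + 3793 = 84571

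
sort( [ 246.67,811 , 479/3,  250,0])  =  [ 0,479/3,246.67, 250,811 ] 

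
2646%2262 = 384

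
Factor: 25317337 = 25317337^1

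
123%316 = 123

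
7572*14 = 106008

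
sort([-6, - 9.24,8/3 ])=[ - 9.24, - 6 , 8/3]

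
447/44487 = 149/14829 = 0.01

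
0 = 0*33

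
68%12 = 8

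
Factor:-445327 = - 97^1*4591^1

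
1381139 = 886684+494455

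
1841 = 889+952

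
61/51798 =61/51798 = 0.00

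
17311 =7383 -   -  9928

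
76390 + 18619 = 95009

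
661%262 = 137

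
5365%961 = 560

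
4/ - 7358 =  - 2/3679 = - 0.00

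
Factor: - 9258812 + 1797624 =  - 7461188 = - 2^2*7^1*43^1*6197^1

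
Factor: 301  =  7^1 *43^1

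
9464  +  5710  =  15174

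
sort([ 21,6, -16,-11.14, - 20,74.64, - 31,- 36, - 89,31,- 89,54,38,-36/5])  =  [ - 89, - 89, - 36, - 31, - 20, - 16,-11.14,  -  36/5,6,21, 31, 38,  54,74.64]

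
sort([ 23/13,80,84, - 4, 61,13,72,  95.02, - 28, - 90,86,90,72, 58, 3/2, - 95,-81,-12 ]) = [ - 95, - 90 ,-81,  -  28,-12, -4, 3/2, 23/13,13,58,61,72 , 72,80,84, 86,90,95.02 ] 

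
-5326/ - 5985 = 5326/5985 = 0.89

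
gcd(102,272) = 34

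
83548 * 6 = 501288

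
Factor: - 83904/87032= - 456/473= -2^3*3^1*11^( - 1)*19^1 * 43^( - 1)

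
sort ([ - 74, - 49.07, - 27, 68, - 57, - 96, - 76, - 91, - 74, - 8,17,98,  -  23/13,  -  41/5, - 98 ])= [-98,-96, - 91,-76,- 74, - 74,-57,  -  49.07,  -  27, - 41/5, - 8, - 23/13,17, 68, 98 ]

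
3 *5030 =15090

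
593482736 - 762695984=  - 169213248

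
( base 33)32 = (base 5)401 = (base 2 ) 1100101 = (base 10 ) 101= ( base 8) 145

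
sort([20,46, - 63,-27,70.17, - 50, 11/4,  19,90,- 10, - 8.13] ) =[ - 63, - 50, - 27, - 10, - 8.13,11/4, 19,20,46,70.17,90]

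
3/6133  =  3/6133 = 0.00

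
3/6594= 1/2198 = 0.00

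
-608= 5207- 5815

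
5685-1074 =4611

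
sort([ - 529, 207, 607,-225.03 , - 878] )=[ - 878, - 529 , - 225.03, 207, 607]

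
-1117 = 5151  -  6268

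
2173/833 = 2173/833 = 2.61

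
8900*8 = 71200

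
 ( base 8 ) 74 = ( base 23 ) 2e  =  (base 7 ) 114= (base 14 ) 44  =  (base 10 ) 60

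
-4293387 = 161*(  -  26667 ) 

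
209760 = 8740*24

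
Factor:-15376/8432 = - 31/17 =- 17^(-1 )*31^1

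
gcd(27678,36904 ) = 9226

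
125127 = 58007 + 67120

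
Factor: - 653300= -2^2*5^2*  47^1*139^1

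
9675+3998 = 13673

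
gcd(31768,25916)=836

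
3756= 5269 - 1513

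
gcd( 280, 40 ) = 40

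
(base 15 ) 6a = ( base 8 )144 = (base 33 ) 31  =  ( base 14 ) 72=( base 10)100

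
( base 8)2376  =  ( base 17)473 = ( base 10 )1278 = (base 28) 1HI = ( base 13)774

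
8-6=2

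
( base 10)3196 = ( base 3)11101101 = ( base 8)6174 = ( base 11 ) 2446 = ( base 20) 7jg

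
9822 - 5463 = 4359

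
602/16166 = 301/8083 = 0.04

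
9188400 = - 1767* ( - 5200) 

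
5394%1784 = 42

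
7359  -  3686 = 3673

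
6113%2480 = 1153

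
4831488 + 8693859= 13525347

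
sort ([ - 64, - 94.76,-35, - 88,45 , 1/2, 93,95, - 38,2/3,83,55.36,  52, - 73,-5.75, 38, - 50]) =[ - 94.76, - 88, - 73 , - 64, - 50, - 38, - 35, - 5.75,  1/2, 2/3, 38,45,52, 55.36,  83, 93,95]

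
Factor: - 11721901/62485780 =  - 2^( - 2 ) * 5^( - 1 )*7^( - 2)*311^1*37691^1*63761^( - 1 )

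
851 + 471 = 1322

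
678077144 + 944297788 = 1622374932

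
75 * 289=21675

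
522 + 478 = 1000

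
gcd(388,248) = 4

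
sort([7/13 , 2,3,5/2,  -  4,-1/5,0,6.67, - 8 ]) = [ - 8, - 4, - 1/5,0,7/13 , 2,5/2, 3,6.67 ]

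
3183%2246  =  937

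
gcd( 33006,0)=33006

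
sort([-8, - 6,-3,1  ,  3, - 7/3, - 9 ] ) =[  -  9, - 8, - 6, - 3, - 7/3 , 1,3 ]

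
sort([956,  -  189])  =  [-189 , 956] 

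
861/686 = 1 + 25/98 = 1.26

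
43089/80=43089/80 =538.61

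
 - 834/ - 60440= 417/30220=0.01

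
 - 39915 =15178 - 55093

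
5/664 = 5/664 = 0.01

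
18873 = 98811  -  79938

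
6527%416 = 287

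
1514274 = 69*21946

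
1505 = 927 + 578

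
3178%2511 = 667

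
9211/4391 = 9211/4391 = 2.10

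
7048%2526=1996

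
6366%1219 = 271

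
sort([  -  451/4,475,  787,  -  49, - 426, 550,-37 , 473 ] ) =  [ - 426, - 451/4, - 49, - 37, 473, 475,550,787]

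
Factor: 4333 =7^1 *619^1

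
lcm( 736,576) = 13248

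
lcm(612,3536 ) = 31824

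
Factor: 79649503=379^1*210157^1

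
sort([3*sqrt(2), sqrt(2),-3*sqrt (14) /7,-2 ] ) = [ - 2,-3 *sqrt( 14 ) /7,sqrt( 2 ), 3*sqrt( 2)]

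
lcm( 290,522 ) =2610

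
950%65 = 40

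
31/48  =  31/48 = 0.65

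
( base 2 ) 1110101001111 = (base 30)8a3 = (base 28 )9FR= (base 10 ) 7503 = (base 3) 101021220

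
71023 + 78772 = 149795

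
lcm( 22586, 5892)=135516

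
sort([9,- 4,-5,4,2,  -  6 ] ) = [-6, - 5, - 4, 2  ,  4 , 9]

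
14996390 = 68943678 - 53947288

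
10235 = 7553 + 2682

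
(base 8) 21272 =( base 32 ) 8lq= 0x22ba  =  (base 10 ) 8890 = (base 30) 9QA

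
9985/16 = 9985/16= 624.06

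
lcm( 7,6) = 42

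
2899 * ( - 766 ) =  - 2220634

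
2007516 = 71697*28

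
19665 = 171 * 115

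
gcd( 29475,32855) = 5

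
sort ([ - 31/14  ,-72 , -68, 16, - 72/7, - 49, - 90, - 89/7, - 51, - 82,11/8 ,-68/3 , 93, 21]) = [ -90 , - 82,  -  72,- 68, - 51,-49, -68/3 , - 89/7, - 72/7, - 31/14,11/8,16,21,93]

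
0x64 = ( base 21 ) 4g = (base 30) 3a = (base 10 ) 100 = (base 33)31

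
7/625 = 7/625 =0.01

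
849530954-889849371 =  - 40318417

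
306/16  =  153/8 =19.12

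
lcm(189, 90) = 1890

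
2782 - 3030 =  - 248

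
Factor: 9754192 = 2^4*7^1*17^1*47^1*109^1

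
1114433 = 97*11489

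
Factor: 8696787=3^1*11^1*211^1*1249^1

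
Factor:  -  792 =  - 2^3*3^2*11^1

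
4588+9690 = 14278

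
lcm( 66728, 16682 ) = 66728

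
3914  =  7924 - 4010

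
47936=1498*32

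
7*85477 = 598339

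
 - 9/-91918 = 9/91918 = 0.00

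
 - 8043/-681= 2681/227 =11.81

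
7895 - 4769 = 3126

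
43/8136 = 43/8136 = 0.01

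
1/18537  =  1/18537 = 0.00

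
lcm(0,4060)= 0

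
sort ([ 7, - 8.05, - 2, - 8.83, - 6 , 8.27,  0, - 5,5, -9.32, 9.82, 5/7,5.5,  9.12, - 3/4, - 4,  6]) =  [ - 9.32  ,  -  8.83 , - 8.05 ,-6, - 5,  -  4,-2, - 3/4 , 0, 5/7,5,5.5, 6, 7, 8.27 , 9.12 , 9.82]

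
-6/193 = -6/193 =-0.03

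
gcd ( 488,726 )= 2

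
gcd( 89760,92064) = 96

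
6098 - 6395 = -297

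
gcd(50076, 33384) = 16692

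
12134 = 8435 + 3699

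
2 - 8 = -6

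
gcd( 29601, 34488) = 9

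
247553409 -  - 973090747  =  1220644156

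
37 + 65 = 102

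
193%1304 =193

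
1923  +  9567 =11490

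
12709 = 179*71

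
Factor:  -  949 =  - 13^1*73^1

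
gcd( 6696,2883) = 93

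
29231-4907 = 24324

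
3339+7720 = 11059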